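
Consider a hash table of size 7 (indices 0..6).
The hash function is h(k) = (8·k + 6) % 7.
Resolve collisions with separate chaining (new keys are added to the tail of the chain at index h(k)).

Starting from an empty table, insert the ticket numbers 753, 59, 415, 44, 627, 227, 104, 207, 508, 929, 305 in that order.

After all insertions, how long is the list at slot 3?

Insert 753: h=3, bucket 3 empty -> new chain.
Insert 59: h=2, bucket 2 empty -> new chain.
Insert 415: h=1, bucket 1 empty -> new chain.
Insert 44: h=1, bucket 1 nonempty -> append to chain.
Insert 627: h=3, bucket 3 nonempty -> append to chain.
Insert 227: h=2, bucket 2 nonempty -> append to chain.
Insert 104: h=5, bucket 5 empty -> new chain.
Insert 207: h=3, bucket 3 nonempty -> append to chain.
Insert 508: h=3, bucket 3 nonempty -> append to chain.
Insert 929: h=4, bucket 4 empty -> new chain.
Insert 305: h=3, bucket 3 nonempty -> append to chain.
Final buckets:
0: _
1: 415 -> 44
2: 59 -> 227
3: 753 -> 627 -> 207 -> 508 -> 305
4: 929
5: 104
6: _

5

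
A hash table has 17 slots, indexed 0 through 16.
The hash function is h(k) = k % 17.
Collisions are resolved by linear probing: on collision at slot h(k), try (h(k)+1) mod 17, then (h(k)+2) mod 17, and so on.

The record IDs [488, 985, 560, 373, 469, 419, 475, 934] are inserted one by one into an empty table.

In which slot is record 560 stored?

Insert 488: h=12, slot 12 empty => index 12.
Insert 985: h=16, slot 16 empty => index 16.
Insert 560: h=16, slot 16 occupied => index 0.
Insert 373: h=16, slots 16,0 occupied => index 1.
Insert 469: h=10, slot 10 empty => index 10.
Insert 419: h=11, slot 11 empty => index 11.
Insert 475: h=16, slots 16,0,1 occupied => index 2.
Insert 934: h=16, slots 16,0,1,2 occupied => index 3.
Table: [560, 373, 475, 934, ∅, ∅, ∅, ∅, ∅, ∅, 469, 419, 488, ∅, ∅, ∅, 985]

0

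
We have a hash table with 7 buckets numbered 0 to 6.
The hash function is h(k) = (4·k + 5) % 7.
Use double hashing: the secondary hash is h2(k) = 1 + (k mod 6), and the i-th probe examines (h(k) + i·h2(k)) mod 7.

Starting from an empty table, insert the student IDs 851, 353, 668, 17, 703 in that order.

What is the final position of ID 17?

851: h=0 => slot 0
353: h=3 => slot 3
668: h=3, h2=3, probe 3,6 => slot 6
17: h=3, h2=6, probe 3,2 => slot 2
703: h=3, h2=2, probe 3,5 => slot 5
Table: [851, _, 17, 353, _, 703, 668]

2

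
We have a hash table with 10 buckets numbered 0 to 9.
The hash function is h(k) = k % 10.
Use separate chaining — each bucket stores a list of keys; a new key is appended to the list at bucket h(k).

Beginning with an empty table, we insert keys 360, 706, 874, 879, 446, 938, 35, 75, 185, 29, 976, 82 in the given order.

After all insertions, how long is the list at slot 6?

360 → bucket 0
706 → bucket 6
874 → bucket 4
879 → bucket 9
446 → bucket 6 (collision)
938 → bucket 8
35 → bucket 5
75 → bucket 5 (collision)
185 → bucket 5 (collision)
29 → bucket 9 (collision)
976 → bucket 6 (collision)
82 → bucket 2
Final buckets:
0: 360
1: _
2: 82
3: _
4: 874
5: 35 -> 75 -> 185
6: 706 -> 446 -> 976
7: _
8: 938
9: 879 -> 29

3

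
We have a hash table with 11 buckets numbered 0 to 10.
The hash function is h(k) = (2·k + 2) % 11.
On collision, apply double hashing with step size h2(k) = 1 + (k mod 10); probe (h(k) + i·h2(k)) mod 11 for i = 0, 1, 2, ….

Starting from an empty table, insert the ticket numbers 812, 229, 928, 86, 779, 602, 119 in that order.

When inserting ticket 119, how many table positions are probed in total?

812 hashes to 9; slot 9 is free → place at 9.
229 hashes to 9, h2=10; 9 taken → place at 8.
928 hashes to 10; slot 10 is free → place at 10.
86 hashes to 9, h2=7; 9 taken → place at 5.
779 hashes to 9, h2=10; 9,8 taken → place at 7.
602 hashes to 7, h2=3; 7,10 taken → place at 2.
119 hashes to 9, h2=10; 9,8,7 taken → place at 6.
Table: [∅, ∅, 602, ∅, ∅, 86, 119, 779, 229, 812, 928]

4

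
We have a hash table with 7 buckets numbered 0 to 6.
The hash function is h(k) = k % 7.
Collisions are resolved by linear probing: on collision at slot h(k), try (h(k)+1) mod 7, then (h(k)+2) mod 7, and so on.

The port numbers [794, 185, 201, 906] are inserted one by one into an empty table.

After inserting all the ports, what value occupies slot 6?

906

Insert 794: h=3, slot 3 empty => index 3.
Insert 185: h=3, slot 3 occupied => index 4.
Insert 201: h=5, slot 5 empty => index 5.
Insert 906: h=3, slots 3,4,5 occupied => index 6.
Table: [., ., ., 794, 185, 201, 906]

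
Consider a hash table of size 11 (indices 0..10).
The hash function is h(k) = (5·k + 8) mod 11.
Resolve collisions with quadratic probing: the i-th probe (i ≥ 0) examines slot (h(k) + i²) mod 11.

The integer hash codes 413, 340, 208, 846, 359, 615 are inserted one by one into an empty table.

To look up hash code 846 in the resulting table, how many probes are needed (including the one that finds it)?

3

Insert 413: h=5, slot 5 empty => index 5.
Insert 340: h=3, slot 3 empty => index 3.
Insert 208: h=3, slot 3 occupied => index 4.
Insert 846: h=3, slots 3,4 occupied => index 7.
Insert 359: h=10, slot 10 empty => index 10.
Insert 615: h=3, slots 3,4,7 occupied => index 1.
Table: [-, 615, -, 340, 208, 413, -, 846, -, -, 359]
Lookup 846: h=3, probe 3,4,7 → found at 7.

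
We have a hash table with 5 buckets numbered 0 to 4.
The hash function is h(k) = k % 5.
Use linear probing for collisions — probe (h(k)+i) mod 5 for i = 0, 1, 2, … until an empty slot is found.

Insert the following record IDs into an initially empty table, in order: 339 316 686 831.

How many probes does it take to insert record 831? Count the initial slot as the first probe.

339 hashes to 4; slot 4 is free => place at 4.
316 hashes to 1; slot 1 is free => place at 1.
686 hashes to 1; 1 taken => place at 2.
831 hashes to 1; 1,2 taken => place at 3.
Table: [—, 316, 686, 831, 339]

3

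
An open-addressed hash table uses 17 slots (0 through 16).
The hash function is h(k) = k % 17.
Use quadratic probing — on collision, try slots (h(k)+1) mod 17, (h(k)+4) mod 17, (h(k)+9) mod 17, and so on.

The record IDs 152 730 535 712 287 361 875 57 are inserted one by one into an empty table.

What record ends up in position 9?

152: h=16 -> slot 16
730: h=16, probe 16,0 -> slot 0
535: h=8 -> slot 8
712: h=15 -> slot 15
287: h=15, probe 15,16,2 -> slot 2
361: h=4 -> slot 4
875: h=8, probe 8,9 -> slot 9
57: h=6 -> slot 6
Table: [730, _, 287, _, 361, _, 57, _, 535, 875, _, _, _, _, _, 712, 152]

875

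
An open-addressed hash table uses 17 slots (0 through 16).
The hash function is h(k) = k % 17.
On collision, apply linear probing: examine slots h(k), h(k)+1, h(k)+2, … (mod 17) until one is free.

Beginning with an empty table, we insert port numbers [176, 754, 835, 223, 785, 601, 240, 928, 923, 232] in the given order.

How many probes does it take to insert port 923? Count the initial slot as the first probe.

5

176 hashes to 6; slot 6 is free → place at 6.
754 hashes to 6; 6 taken → place at 7.
835 hashes to 2; slot 2 is free → place at 2.
223 hashes to 2; 2 taken → place at 3.
785 hashes to 3; 3 taken → place at 4.
601 hashes to 6; 6,7 taken → place at 8.
240 hashes to 2; 2,3,4 taken → place at 5.
928 hashes to 10; slot 10 is free → place at 10.
923 hashes to 5; 5,6,7,8 taken → place at 9.
232 hashes to 11; slot 11 is free → place at 11.
Table: [—, —, 835, 223, 785, 240, 176, 754, 601, 923, 928, 232, —, —, —, —, —]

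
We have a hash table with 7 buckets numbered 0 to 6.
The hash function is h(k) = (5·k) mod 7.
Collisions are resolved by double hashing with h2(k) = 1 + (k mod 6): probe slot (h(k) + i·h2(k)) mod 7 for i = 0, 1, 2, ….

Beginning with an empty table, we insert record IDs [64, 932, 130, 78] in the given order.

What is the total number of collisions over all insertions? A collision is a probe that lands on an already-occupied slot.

3

64 hashes to 5; slot 5 is free -> place at 5.
932 hashes to 5, h2=3; 5 taken -> place at 1.
130 hashes to 6; slot 6 is free -> place at 6.
78 hashes to 5, h2=1; 5,6 taken -> place at 0.
Table: [78, 932, -, -, -, 64, 130]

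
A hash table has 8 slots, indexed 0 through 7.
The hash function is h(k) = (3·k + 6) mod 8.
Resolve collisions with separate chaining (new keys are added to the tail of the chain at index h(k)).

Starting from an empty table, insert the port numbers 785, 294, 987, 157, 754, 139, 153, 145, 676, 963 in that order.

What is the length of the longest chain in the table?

785 → bucket 1
294 → bucket 0
987 → bucket 7
157 → bucket 5
754 → bucket 4
139 → bucket 7 (collision)
153 → bucket 1 (collision)
145 → bucket 1 (collision)
676 → bucket 2
963 → bucket 7 (collision)
Final buckets:
0: 294
1: 785 -> 153 -> 145
2: 676
3: -
4: 754
5: 157
6: -
7: 987 -> 139 -> 963

3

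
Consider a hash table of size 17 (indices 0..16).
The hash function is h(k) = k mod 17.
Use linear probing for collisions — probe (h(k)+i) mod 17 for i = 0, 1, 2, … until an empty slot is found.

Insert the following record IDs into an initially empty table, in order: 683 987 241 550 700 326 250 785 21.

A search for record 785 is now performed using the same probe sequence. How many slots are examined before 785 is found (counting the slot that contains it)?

683: h=3 => slot 3
987: h=1 => slot 1
241: h=3, probe 3,4 => slot 4
550: h=6 => slot 6
700: h=3, probe 3,4,5 => slot 5
326: h=3, probe 3,4,5,6,7 => slot 7
250: h=12 => slot 12
785: h=3, probe 3,4,5,6,7,8 => slot 8
21: h=4, probe 4,5,6,7,8,9 => slot 9
Table: [_, 987, _, 683, 241, 700, 550, 326, 785, 21, _, _, 250, _, _, _, _]
Lookup 785: h=3, probe 3,4,5,6,7,8 → found at 8.

6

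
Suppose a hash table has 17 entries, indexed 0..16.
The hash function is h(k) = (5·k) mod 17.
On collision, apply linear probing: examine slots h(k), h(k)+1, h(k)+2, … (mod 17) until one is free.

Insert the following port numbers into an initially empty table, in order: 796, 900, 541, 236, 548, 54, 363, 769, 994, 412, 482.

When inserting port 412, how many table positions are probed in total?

6

796: h=2 => slot 2
900: h=12 => slot 12
541: h=2, probe 2,3 => slot 3
236: h=7 => slot 7
548: h=3, probe 3,4 => slot 4
54: h=15 => slot 15
363: h=13 => slot 13
769: h=3, probe 3,4,5 => slot 5
994: h=6 => slot 6
412: h=3, probe 3,4,5,6,7,8 => slot 8
482: h=13, probe 13,14 => slot 14
Table: [∅, ∅, 796, 541, 548, 769, 994, 236, 412, ∅, ∅, ∅, 900, 363, 482, 54, ∅]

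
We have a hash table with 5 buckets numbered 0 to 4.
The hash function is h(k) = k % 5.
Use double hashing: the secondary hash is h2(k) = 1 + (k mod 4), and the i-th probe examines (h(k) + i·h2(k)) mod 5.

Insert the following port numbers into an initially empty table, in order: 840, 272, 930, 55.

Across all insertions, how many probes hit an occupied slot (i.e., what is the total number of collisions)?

840 hashes to 0; slot 0 is free => place at 0.
272 hashes to 2; slot 2 is free => place at 2.
930 hashes to 0, h2=3; 0 taken => place at 3.
55 hashes to 0, h2=4; 0 taken => place at 4.
Table: [840, -, 272, 930, 55]

2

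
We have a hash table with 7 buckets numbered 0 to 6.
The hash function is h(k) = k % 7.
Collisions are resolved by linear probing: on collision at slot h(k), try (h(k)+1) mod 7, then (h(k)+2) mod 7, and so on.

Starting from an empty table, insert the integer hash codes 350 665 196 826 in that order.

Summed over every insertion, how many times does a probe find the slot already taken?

Insert 350: h=0, slot 0 empty -> index 0.
Insert 665: h=0, slot 0 occupied -> index 1.
Insert 196: h=0, slots 0,1 occupied -> index 2.
Insert 826: h=0, slots 0,1,2 occupied -> index 3.
Table: [350, 665, 196, 826, ., ., .]

6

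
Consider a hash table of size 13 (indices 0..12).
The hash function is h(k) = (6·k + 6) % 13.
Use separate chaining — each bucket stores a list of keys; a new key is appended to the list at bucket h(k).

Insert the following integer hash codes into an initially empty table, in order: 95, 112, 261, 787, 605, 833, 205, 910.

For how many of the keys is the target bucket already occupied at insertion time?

Insert 95: h=4, bucket 4 empty → new chain.
Insert 112: h=2, bucket 2 empty → new chain.
Insert 261: h=12, bucket 12 empty → new chain.
Insert 787: h=9, bucket 9 empty → new chain.
Insert 605: h=9, bucket 9 nonempty → append to chain.
Insert 833: h=12, bucket 12 nonempty → append to chain.
Insert 205: h=1, bucket 1 empty → new chain.
Insert 910: h=6, bucket 6 empty → new chain.
Final buckets:
0: —
1: 205
2: 112
3: —
4: 95
5: —
6: 910
7: —
8: —
9: 787 -> 605
10: —
11: —
12: 261 -> 833

2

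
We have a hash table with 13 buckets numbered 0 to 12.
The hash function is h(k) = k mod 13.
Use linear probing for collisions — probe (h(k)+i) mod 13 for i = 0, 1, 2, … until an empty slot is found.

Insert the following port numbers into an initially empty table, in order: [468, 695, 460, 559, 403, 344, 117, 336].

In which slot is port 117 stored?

468: h=0 → slot 0
695: h=6 → slot 6
460: h=5 → slot 5
559: h=0, probe 0,1 → slot 1
403: h=0, probe 0,1,2 → slot 2
344: h=6, probe 6,7 → slot 7
117: h=0, probe 0,1,2,3 → slot 3
336: h=11 → slot 11
Table: [468, 559, 403, 117, ∅, 460, 695, 344, ∅, ∅, ∅, 336, ∅]

3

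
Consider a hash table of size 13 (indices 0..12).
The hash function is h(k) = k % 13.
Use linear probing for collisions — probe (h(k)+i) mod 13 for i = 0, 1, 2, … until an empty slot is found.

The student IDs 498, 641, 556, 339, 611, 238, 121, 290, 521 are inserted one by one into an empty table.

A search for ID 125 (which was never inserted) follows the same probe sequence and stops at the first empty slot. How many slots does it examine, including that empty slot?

2

Insert 498: h=4, slot 4 empty => index 4.
Insert 641: h=4, slot 4 occupied => index 5.
Insert 556: h=10, slot 10 empty => index 10.
Insert 339: h=1, slot 1 empty => index 1.
Insert 611: h=0, slot 0 empty => index 0.
Insert 238: h=4, slots 4,5 occupied => index 6.
Insert 121: h=4, slots 4,5,6 occupied => index 7.
Insert 290: h=4, slots 4,5,6,7 occupied => index 8.
Insert 521: h=1, slot 1 occupied => index 2.
Table: [611, 339, 521, -, 498, 641, 238, 121, 290, -, 556, -, -]
Lookup 125: h=8, probe 8,9 → slot 9 empty, not found.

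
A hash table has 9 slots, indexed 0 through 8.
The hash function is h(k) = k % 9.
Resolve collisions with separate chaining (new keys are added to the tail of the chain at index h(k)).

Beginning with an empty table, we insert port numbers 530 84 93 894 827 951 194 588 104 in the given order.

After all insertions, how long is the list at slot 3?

Insert 530: h=8, bucket 8 empty → new chain.
Insert 84: h=3, bucket 3 empty → new chain.
Insert 93: h=3, bucket 3 nonempty → append to chain.
Insert 894: h=3, bucket 3 nonempty → append to chain.
Insert 827: h=8, bucket 8 nonempty → append to chain.
Insert 951: h=6, bucket 6 empty → new chain.
Insert 194: h=5, bucket 5 empty → new chain.
Insert 588: h=3, bucket 3 nonempty → append to chain.
Insert 104: h=5, bucket 5 nonempty → append to chain.
Final buckets:
0: _
1: _
2: _
3: 84 -> 93 -> 894 -> 588
4: _
5: 194 -> 104
6: 951
7: _
8: 530 -> 827

4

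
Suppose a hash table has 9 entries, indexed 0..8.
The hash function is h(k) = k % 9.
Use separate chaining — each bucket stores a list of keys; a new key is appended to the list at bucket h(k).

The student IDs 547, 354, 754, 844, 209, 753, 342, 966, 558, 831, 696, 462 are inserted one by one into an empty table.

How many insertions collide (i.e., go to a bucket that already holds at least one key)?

7

547 → bucket 7
354 → bucket 3
754 → bucket 7 (collision)
844 → bucket 7 (collision)
209 → bucket 2
753 → bucket 6
342 → bucket 0
966 → bucket 3 (collision)
558 → bucket 0 (collision)
831 → bucket 3 (collision)
696 → bucket 3 (collision)
462 → bucket 3 (collision)
Final buckets:
0: 342 -> 558
1: —
2: 209
3: 354 -> 966 -> 831 -> 696 -> 462
4: —
5: —
6: 753
7: 547 -> 754 -> 844
8: —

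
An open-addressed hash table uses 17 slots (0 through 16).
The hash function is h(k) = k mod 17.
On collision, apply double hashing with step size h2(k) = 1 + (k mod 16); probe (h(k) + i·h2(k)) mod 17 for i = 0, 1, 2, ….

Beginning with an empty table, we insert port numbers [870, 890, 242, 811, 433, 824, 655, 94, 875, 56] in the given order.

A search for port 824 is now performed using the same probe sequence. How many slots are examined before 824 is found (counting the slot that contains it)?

870: h=3 → slot 3
890: h=6 → slot 6
242: h=4 → slot 4
811: h=12 → slot 12
433: h=8 → slot 8
824: h=8, h2=9, probe 8,0 → slot 0
655: h=9 → slot 9
94: h=9, h2=15, probe 9,7 → slot 7
875: h=8, h2=12, probe 8,3,15 → slot 15
56: h=5 → slot 5
Table: [824, ∅, ∅, 870, 242, 56, 890, 94, 433, 655, ∅, ∅, 811, ∅, ∅, 875, ∅]
Lookup 824: h=8, h2=9, probe 8,0 → found at 0.

2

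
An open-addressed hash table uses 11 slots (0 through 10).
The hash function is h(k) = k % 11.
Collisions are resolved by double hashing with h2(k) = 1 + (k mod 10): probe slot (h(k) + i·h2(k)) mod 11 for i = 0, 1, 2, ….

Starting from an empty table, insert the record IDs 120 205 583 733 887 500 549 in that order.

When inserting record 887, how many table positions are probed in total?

3

120 hashes to 10; slot 10 is free -> place at 10.
205 hashes to 7; slot 7 is free -> place at 7.
583 hashes to 0; slot 0 is free -> place at 0.
733 hashes to 7, h2=4; 7,0 taken -> place at 4.
887 hashes to 7, h2=8; 7,4 taken -> place at 1.
500 hashes to 5; slot 5 is free -> place at 5.
549 hashes to 10, h2=10; 10 taken -> place at 9.
Table: [583, 887, —, —, 733, 500, —, 205, —, 549, 120]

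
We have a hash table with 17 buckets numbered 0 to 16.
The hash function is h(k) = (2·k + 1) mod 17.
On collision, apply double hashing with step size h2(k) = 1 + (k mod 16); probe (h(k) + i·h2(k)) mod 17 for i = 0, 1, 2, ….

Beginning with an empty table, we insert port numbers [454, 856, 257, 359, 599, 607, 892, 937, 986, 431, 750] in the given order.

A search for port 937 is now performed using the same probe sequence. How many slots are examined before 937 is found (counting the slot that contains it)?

2

454: h=8 -> slot 8
856: h=13 -> slot 13
257: h=5 -> slot 5
359: h=5, h2=8, probe 5,13,4 -> slot 4
599: h=9 -> slot 9
607: h=8, h2=16, probe 8,7 -> slot 7
892: h=0 -> slot 0
937: h=5, h2=10, probe 5,15 -> slot 15
986: h=1 -> slot 1
431: h=13, h2=16, probe 13,12 -> slot 12
750: h=5, h2=15, probe 5,3 -> slot 3
Table: [892, 986, ., 750, 359, 257, ., 607, 454, 599, ., ., 431, 856, ., 937, .]
Lookup 937: h=5, h2=10, probe 5,15 → found at 15.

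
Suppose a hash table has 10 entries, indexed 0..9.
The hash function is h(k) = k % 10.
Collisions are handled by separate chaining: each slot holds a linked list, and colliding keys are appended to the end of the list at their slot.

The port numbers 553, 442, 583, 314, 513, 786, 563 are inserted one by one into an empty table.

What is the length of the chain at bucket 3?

4

553 → bucket 3
442 → bucket 2
583 → bucket 3 (collision)
314 → bucket 4
513 → bucket 3 (collision)
786 → bucket 6
563 → bucket 3 (collision)
Final buckets:
0: _
1: _
2: 442
3: 553 -> 583 -> 513 -> 563
4: 314
5: _
6: 786
7: _
8: _
9: _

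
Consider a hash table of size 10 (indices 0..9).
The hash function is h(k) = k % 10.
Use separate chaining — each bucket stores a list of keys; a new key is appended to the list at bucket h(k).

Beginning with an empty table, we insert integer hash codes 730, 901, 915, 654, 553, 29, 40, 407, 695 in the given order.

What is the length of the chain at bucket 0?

2

730 -> bucket 0
901 -> bucket 1
915 -> bucket 5
654 -> bucket 4
553 -> bucket 3
29 -> bucket 9
40 -> bucket 0 (collision)
407 -> bucket 7
695 -> bucket 5 (collision)
Final buckets:
0: 730 -> 40
1: 901
2: _
3: 553
4: 654
5: 915 -> 695
6: _
7: 407
8: _
9: 29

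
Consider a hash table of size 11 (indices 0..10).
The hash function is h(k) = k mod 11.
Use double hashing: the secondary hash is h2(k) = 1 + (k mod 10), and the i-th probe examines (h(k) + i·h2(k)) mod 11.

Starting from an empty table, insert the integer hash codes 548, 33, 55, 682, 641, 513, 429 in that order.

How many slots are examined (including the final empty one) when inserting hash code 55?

Insert 548: h=9, slot 9 empty -> index 9.
Insert 33: h=0, slot 0 empty -> index 0.
Insert 55: h=0, h2=6, slot 0 occupied -> index 6.
Insert 682: h=0, h2=3, slot 0 occupied -> index 3.
Insert 641: h=3, h2=2, slot 3 occupied -> index 5.
Insert 513: h=7, slot 7 empty -> index 7.
Insert 429: h=0, h2=10, slot 0 occupied -> index 10.
Table: [33, -, -, 682, -, 641, 55, 513, -, 548, 429]

2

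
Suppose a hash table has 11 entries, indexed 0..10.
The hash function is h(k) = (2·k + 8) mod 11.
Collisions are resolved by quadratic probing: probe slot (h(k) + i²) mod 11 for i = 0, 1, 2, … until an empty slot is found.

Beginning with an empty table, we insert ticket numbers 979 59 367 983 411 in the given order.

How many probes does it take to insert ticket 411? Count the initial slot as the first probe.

4

Insert 979: h=8, slot 8 empty → index 8.
Insert 59: h=5, slot 5 empty → index 5.
Insert 367: h=5, slot 5 occupied → index 6.
Insert 983: h=5, slots 5,6 occupied → index 9.
Insert 411: h=5, slots 5,6,9 occupied → index 3.
Table: [∅, ∅, ∅, 411, ∅, 59, 367, ∅, 979, 983, ∅]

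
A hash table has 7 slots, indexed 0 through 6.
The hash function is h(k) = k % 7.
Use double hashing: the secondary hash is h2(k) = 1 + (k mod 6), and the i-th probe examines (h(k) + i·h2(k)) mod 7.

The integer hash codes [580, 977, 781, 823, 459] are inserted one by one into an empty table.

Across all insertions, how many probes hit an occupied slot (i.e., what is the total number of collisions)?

Insert 580: h=6, slot 6 empty → index 6.
Insert 977: h=4, slot 4 empty → index 4.
Insert 781: h=4, h2=2, slots 4,6 occupied → index 1.
Insert 823: h=4, h2=2, slots 4,6,1 occupied → index 3.
Insert 459: h=4, h2=4, slots 4,1 occupied → index 5.
Table: [., 781, ., 823, 977, 459, 580]

7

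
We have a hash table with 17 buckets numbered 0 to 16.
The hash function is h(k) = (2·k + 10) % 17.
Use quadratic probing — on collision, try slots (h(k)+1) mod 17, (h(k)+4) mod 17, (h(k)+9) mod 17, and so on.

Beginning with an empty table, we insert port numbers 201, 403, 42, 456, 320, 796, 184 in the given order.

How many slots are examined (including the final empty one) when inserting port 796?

201: h=4 -> slot 4
403: h=0 -> slot 0
42: h=9 -> slot 9
456: h=4, probe 4,5 -> slot 5
320: h=4, probe 4,5,8 -> slot 8
796: h=4, probe 4,5,8,13 -> slot 13
184: h=4, probe 4,5,8,13,3 -> slot 3
Table: [403, ∅, ∅, 184, 201, 456, ∅, ∅, 320, 42, ∅, ∅, ∅, 796, ∅, ∅, ∅]

4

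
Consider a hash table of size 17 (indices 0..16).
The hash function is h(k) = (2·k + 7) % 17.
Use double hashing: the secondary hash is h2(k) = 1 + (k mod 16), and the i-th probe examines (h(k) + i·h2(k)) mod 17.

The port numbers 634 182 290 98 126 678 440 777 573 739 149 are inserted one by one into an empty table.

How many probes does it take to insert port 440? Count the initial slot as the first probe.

2

Insert 634: h=0, slot 0 empty → index 0.
Insert 182: h=14, slot 14 empty → index 14.
Insert 290: h=9, slot 9 empty → index 9.
Insert 98: h=16, slot 16 empty → index 16.
Insert 126: h=4, slot 4 empty → index 4.
Insert 678: h=3, slot 3 empty → index 3.
Insert 440: h=3, h2=9, slot 3 occupied → index 12.
Insert 777: h=14, h2=10, slot 14 occupied → index 7.
Insert 573: h=14, h2=14, slot 14 occupied → index 11.
Insert 739: h=6, slot 6 empty → index 6.
Insert 149: h=16, h2=6, slot 16 occupied → index 5.
Table: [634, -, -, 678, 126, 149, 739, 777, -, 290, -, 573, 440, -, 182, -, 98]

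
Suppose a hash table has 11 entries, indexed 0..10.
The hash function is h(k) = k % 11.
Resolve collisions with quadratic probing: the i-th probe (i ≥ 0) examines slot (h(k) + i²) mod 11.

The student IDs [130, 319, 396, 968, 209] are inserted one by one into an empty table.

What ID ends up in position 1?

130: h=9 => slot 9
319: h=0 => slot 0
396: h=0, probe 0,1 => slot 1
968: h=0, probe 0,1,4 => slot 4
209: h=0, probe 0,1,4,9,5 => slot 5
Table: [319, 396, —, —, 968, 209, —, —, —, 130, —]

396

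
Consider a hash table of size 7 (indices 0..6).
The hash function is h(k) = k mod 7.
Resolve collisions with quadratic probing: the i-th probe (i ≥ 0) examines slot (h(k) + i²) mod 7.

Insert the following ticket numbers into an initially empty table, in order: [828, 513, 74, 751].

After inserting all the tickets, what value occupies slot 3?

513

828: h=2 => slot 2
513: h=2, probe 2,3 => slot 3
74: h=4 => slot 4
751: h=2, probe 2,3,6 => slot 6
Table: [—, —, 828, 513, 74, —, 751]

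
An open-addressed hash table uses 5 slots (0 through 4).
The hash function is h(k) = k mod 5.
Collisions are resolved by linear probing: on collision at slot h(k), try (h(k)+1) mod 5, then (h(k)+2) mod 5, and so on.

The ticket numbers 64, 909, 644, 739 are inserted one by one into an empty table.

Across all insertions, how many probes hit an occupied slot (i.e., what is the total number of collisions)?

Insert 64: h=4, slot 4 empty => index 4.
Insert 909: h=4, slot 4 occupied => index 0.
Insert 644: h=4, slots 4,0 occupied => index 1.
Insert 739: h=4, slots 4,0,1 occupied => index 2.
Table: [909, 644, 739, -, 64]

6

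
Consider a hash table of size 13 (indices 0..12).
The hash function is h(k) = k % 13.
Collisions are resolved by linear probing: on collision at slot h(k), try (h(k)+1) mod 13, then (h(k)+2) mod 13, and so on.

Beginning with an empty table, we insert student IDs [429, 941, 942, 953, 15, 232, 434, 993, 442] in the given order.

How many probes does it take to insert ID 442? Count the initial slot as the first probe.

2

Insert 429: h=0, slot 0 empty -> index 0.
Insert 941: h=5, slot 5 empty -> index 5.
Insert 942: h=6, slot 6 empty -> index 6.
Insert 953: h=4, slot 4 empty -> index 4.
Insert 15: h=2, slot 2 empty -> index 2.
Insert 232: h=11, slot 11 empty -> index 11.
Insert 434: h=5, slots 5,6 occupied -> index 7.
Insert 993: h=5, slots 5,6,7 occupied -> index 8.
Insert 442: h=0, slot 0 occupied -> index 1.
Table: [429, 442, 15, —, 953, 941, 942, 434, 993, —, —, 232, —]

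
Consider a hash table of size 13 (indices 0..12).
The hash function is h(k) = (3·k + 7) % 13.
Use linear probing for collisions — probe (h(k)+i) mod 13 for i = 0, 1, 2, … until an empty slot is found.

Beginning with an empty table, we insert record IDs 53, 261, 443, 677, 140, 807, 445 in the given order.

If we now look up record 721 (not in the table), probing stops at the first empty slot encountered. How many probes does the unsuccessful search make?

6

53 hashes to 10; slot 10 is free => place at 10.
261 hashes to 10; 10 taken => place at 11.
443 hashes to 10; 10,11 taken => place at 12.
677 hashes to 10; 10,11,12 taken => place at 0.
140 hashes to 11; 11,12,0 taken => place at 1.
807 hashes to 10; 10,11,12,0,1 taken => place at 2.
445 hashes to 3; slot 3 is free => place at 3.
Table: [677, 140, 807, 445, _, _, _, _, _, _, 53, 261, 443]
Lookup 721: h=12, probe 12,0,1,2,3,4 → slot 4 empty, not found.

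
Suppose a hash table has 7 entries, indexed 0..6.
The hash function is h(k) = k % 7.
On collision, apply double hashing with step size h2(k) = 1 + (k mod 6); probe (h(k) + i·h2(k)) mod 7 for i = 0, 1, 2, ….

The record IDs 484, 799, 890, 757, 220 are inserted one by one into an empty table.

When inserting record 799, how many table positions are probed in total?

2

484: h=1 -> slot 1
799: h=1, h2=2, probe 1,3 -> slot 3
890: h=1, h2=3, probe 1,4 -> slot 4
757: h=1, h2=2, probe 1,3,5 -> slot 5
220: h=3, h2=5, probe 3,1,6 -> slot 6
Table: [-, 484, -, 799, 890, 757, 220]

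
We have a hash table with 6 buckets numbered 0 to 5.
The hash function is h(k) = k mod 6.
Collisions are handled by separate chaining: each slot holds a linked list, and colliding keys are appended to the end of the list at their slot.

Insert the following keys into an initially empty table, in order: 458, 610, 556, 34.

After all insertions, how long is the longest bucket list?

458 -> bucket 2
610 -> bucket 4
556 -> bucket 4 (collision)
34 -> bucket 4 (collision)
Final buckets:
0: ∅
1: ∅
2: 458
3: ∅
4: 610 -> 556 -> 34
5: ∅

3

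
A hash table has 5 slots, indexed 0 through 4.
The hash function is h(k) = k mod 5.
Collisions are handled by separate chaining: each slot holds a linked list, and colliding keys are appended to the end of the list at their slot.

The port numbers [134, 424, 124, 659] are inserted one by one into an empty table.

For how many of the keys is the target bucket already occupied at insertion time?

3

134 → bucket 4
424 → bucket 4 (collision)
124 → bucket 4 (collision)
659 → bucket 4 (collision)
Final buckets:
0: ∅
1: ∅
2: ∅
3: ∅
4: 134 -> 424 -> 124 -> 659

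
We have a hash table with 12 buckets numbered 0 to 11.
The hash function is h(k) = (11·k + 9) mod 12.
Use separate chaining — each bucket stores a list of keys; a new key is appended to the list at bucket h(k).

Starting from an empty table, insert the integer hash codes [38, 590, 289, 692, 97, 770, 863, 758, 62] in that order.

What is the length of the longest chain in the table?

38 -> bucket 7
590 -> bucket 7 (collision)
289 -> bucket 8
692 -> bucket 1
97 -> bucket 8 (collision)
770 -> bucket 7 (collision)
863 -> bucket 10
758 -> bucket 7 (collision)
62 -> bucket 7 (collision)
Final buckets:
0: .
1: 692
2: .
3: .
4: .
5: .
6: .
7: 38 -> 590 -> 770 -> 758 -> 62
8: 289 -> 97
9: .
10: 863
11: .

5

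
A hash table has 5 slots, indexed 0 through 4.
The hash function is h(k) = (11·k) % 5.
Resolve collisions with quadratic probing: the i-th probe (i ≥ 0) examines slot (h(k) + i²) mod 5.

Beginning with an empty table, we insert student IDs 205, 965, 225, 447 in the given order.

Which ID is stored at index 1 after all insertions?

205 hashes to 0; slot 0 is free => place at 0.
965 hashes to 0; 0 taken => place at 1.
225 hashes to 0; 0,1 taken => place at 4.
447 hashes to 2; slot 2 is free => place at 2.
Table: [205, 965, 447, —, 225]

965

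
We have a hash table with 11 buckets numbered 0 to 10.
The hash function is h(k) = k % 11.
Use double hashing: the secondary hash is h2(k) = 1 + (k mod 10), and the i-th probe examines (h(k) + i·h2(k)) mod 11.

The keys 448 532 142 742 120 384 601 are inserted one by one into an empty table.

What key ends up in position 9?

384

448: h=8 -> slot 8
532: h=4 -> slot 4
142: h=10 -> slot 10
742: h=5 -> slot 5
120: h=10, h2=1, probe 10,0 -> slot 0
384: h=10, h2=5, probe 10,4,9 -> slot 9
601: h=7 -> slot 7
Table: [120, _, _, _, 532, 742, _, 601, 448, 384, 142]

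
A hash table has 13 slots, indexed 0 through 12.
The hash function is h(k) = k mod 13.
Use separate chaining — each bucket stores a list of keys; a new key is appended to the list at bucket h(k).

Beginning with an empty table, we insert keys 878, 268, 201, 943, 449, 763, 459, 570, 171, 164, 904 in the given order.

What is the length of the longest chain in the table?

4

Insert 878: h=7, bucket 7 empty -> new chain.
Insert 268: h=8, bucket 8 empty -> new chain.
Insert 201: h=6, bucket 6 empty -> new chain.
Insert 943: h=7, bucket 7 nonempty -> append to chain.
Insert 449: h=7, bucket 7 nonempty -> append to chain.
Insert 763: h=9, bucket 9 empty -> new chain.
Insert 459: h=4, bucket 4 empty -> new chain.
Insert 570: h=11, bucket 11 empty -> new chain.
Insert 171: h=2, bucket 2 empty -> new chain.
Insert 164: h=8, bucket 8 nonempty -> append to chain.
Insert 904: h=7, bucket 7 nonempty -> append to chain.
Final buckets:
0: -
1: -
2: 171
3: -
4: 459
5: -
6: 201
7: 878 -> 943 -> 449 -> 904
8: 268 -> 164
9: 763
10: -
11: 570
12: -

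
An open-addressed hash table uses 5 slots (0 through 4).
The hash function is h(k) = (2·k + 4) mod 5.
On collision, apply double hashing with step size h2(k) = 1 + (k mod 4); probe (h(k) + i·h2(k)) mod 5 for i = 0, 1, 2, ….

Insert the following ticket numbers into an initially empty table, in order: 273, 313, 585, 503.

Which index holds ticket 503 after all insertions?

273: h=0 => slot 0
313: h=0, h2=2, probe 0,2 => slot 2
585: h=4 => slot 4
503: h=0, h2=4, probe 0,4,3 => slot 3
Table: [273, ., 313, 503, 585]

3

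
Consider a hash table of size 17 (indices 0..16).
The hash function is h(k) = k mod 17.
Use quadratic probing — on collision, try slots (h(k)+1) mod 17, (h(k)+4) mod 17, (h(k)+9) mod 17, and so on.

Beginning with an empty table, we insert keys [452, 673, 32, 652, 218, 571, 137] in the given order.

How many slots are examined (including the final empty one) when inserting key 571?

4

452: h=10 -> slot 10
673: h=10, probe 10,11 -> slot 11
32: h=15 -> slot 15
652: h=6 -> slot 6
218: h=14 -> slot 14
571: h=10, probe 10,11,14,2 -> slot 2
137: h=1 -> slot 1
Table: [∅, 137, 571, ∅, ∅, ∅, 652, ∅, ∅, ∅, 452, 673, ∅, ∅, 218, 32, ∅]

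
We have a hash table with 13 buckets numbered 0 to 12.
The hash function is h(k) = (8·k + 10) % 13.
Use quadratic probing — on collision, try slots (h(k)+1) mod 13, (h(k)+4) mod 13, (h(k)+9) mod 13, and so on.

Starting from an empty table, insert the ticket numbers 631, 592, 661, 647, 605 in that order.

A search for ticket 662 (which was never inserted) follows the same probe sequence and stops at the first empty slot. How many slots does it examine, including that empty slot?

631 hashes to 1; slot 1 is free => place at 1.
592 hashes to 1; 1 taken => place at 2.
661 hashes to 7; slot 7 is free => place at 7.
647 hashes to 12; slot 12 is free => place at 12.
605 hashes to 1; 1,2 taken => place at 5.
Table: [-, 631, 592, -, -, 605, -, 661, -, -, -, -, 647]
Lookup 662: h=2, probe 2,3 → slot 3 empty, not found.

2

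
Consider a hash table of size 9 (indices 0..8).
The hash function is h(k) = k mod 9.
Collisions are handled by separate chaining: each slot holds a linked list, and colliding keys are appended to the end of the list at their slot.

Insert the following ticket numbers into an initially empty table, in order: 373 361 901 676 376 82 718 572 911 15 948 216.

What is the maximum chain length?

373 → bucket 4
361 → bucket 1
901 → bucket 1 (collision)
676 → bucket 1 (collision)
376 → bucket 7
82 → bucket 1 (collision)
718 → bucket 7 (collision)
572 → bucket 5
911 → bucket 2
15 → bucket 6
948 → bucket 3
216 → bucket 0
Final buckets:
0: 216
1: 361 -> 901 -> 676 -> 82
2: 911
3: 948
4: 373
5: 572
6: 15
7: 376 -> 718
8: _

4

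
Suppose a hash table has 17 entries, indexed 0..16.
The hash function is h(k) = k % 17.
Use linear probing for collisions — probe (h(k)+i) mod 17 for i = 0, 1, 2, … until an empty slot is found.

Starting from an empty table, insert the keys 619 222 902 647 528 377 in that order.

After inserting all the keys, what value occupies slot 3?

647

619: h=7 → slot 7
222: h=1 → slot 1
902: h=1, probe 1,2 → slot 2
647: h=1, probe 1,2,3 → slot 3
528: h=1, probe 1,2,3,4 → slot 4
377: h=3, probe 3,4,5 → slot 5
Table: [_, 222, 902, 647, 528, 377, _, 619, _, _, _, _, _, _, _, _, _]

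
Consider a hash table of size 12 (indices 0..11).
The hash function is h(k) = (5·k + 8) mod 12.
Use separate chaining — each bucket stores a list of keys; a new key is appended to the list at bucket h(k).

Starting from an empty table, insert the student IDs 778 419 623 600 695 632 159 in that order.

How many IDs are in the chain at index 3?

3

778 → bucket 10
419 → bucket 3
623 → bucket 3 (collision)
600 → bucket 8
695 → bucket 3 (collision)
632 → bucket 0
159 → bucket 11
Final buckets:
0: 632
1: .
2: .
3: 419 -> 623 -> 695
4: .
5: .
6: .
7: .
8: 600
9: .
10: 778
11: 159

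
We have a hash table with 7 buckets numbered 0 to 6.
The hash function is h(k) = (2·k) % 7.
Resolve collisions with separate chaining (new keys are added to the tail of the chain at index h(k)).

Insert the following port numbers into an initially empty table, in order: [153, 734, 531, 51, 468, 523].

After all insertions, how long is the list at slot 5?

153 → bucket 5
734 → bucket 5 (collision)
531 → bucket 5 (collision)
51 → bucket 4
468 → bucket 5 (collision)
523 → bucket 3
Final buckets:
0: _
1: _
2: _
3: 523
4: 51
5: 153 -> 734 -> 531 -> 468
6: _

4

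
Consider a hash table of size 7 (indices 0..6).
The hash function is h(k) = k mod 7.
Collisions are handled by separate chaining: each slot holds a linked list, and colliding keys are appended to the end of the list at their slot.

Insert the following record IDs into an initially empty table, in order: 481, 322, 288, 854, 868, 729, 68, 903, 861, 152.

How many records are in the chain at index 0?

5

481 → bucket 5
322 → bucket 0
288 → bucket 1
854 → bucket 0 (collision)
868 → bucket 0 (collision)
729 → bucket 1 (collision)
68 → bucket 5 (collision)
903 → bucket 0 (collision)
861 → bucket 0 (collision)
152 → bucket 5 (collision)
Final buckets:
0: 322 -> 854 -> 868 -> 903 -> 861
1: 288 -> 729
2: ∅
3: ∅
4: ∅
5: 481 -> 68 -> 152
6: ∅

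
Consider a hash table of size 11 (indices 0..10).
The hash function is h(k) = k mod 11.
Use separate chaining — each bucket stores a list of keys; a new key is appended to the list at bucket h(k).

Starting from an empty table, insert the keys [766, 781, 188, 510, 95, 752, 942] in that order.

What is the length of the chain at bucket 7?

3

Insert 766: h=7, bucket 7 empty -> new chain.
Insert 781: h=0, bucket 0 empty -> new chain.
Insert 188: h=1, bucket 1 empty -> new chain.
Insert 510: h=4, bucket 4 empty -> new chain.
Insert 95: h=7, bucket 7 nonempty -> append to chain.
Insert 752: h=4, bucket 4 nonempty -> append to chain.
Insert 942: h=7, bucket 7 nonempty -> append to chain.
Final buckets:
0: 781
1: 188
2: —
3: —
4: 510 -> 752
5: —
6: —
7: 766 -> 95 -> 942
8: —
9: —
10: —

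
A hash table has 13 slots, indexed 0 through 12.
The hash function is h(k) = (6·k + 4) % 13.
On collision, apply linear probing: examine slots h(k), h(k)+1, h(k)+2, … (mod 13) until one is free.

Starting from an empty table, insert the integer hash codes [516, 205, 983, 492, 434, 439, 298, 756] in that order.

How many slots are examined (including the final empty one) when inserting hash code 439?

Insert 516: h=6, slot 6 empty -> index 6.
Insert 205: h=12, slot 12 empty -> index 12.
Insert 983: h=0, slot 0 empty -> index 0.
Insert 492: h=5, slot 5 empty -> index 5.
Insert 434: h=8, slot 8 empty -> index 8.
Insert 439: h=12, slots 12,0 occupied -> index 1.
Insert 298: h=11, slot 11 empty -> index 11.
Insert 756: h=3, slot 3 empty -> index 3.
Table: [983, 439, —, 756, —, 492, 516, —, 434, —, —, 298, 205]

3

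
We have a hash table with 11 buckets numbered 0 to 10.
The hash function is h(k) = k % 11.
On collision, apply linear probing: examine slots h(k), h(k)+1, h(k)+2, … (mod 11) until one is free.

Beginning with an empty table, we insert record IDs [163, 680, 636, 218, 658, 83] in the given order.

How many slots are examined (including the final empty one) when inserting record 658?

163 hashes to 9; slot 9 is free => place at 9.
680 hashes to 9; 9 taken => place at 10.
636 hashes to 9; 9,10 taken => place at 0.
218 hashes to 9; 9,10,0 taken => place at 1.
658 hashes to 9; 9,10,0,1 taken => place at 2.
83 hashes to 6; slot 6 is free => place at 6.
Table: [636, 218, 658, ., ., ., 83, ., ., 163, 680]

5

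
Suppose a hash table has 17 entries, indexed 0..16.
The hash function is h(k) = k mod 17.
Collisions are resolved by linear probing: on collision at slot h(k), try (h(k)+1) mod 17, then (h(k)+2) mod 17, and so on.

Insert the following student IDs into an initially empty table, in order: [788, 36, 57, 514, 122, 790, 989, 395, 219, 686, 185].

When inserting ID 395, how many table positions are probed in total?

6

788 hashes to 6; slot 6 is free -> place at 6.
36 hashes to 2; slot 2 is free -> place at 2.
57 hashes to 6; 6 taken -> place at 7.
514 hashes to 4; slot 4 is free -> place at 4.
122 hashes to 3; slot 3 is free -> place at 3.
790 hashes to 8; slot 8 is free -> place at 8.
989 hashes to 3; 3,4 taken -> place at 5.
395 hashes to 4; 4,5,6,7,8 taken -> place at 9.
219 hashes to 15; slot 15 is free -> place at 15.
686 hashes to 6; 6,7,8,9 taken -> place at 10.
185 hashes to 15; 15 taken -> place at 16.
Table: [∅, ∅, 36, 122, 514, 989, 788, 57, 790, 395, 686, ∅, ∅, ∅, ∅, 219, 185]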